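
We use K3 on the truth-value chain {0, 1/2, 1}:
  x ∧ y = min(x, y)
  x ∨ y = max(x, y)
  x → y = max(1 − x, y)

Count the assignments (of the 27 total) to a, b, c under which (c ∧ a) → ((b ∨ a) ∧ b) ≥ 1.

value 1: 19 assignments (counts)
value 1/2: 7 assignments
value 0: 1 assignment
So 19 of the 27 assignments meet the threshold.

19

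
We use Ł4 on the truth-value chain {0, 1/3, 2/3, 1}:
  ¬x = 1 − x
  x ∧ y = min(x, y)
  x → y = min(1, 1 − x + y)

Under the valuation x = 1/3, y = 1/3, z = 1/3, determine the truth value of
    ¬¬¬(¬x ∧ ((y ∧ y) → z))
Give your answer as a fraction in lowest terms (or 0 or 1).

¬x = ¬1/3 = 2/3
y ∧ y = 1/3 ∧ 1/3 = 1/3
(y ∧ y) → z = 1/3 → 1/3 = 1
¬x ∧ ((y ∧ y) → z) = 2/3 ∧ 1 = 2/3
¬(¬x ∧ ((y ∧ y) → z)) = ¬2/3 = 1/3
¬¬(¬x ∧ ((y ∧ y) → z)) = ¬1/3 = 2/3
¬¬¬(¬x ∧ ((y ∧ y) → z)) = ¬2/3 = 1/3

1/3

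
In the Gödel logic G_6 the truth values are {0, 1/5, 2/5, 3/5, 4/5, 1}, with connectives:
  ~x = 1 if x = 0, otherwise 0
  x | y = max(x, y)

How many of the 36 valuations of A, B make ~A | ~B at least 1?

11

value 1: 11 assignments (counts)
value 0: 25 assignments
So 11 of the 36 assignments meet the threshold.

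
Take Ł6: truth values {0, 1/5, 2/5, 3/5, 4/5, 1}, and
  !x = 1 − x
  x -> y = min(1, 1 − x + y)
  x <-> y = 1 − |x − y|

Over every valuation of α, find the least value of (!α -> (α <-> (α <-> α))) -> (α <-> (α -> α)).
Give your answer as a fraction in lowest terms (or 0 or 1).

3/5

Take α = 2/5:
!α = !2/5 = 3/5
α <-> α = 2/5 <-> 2/5 = 1
α <-> (α <-> α) = 2/5 <-> 1 = 2/5
!α -> (α <-> (α <-> α)) = 3/5 -> 2/5 = 4/5
α -> α = 2/5 -> 2/5 = 1
α <-> (α -> α) = 2/5 <-> 1 = 2/5
(!α -> (α <-> (α <-> α))) -> (α <-> (α -> α)) = 4/5 -> 2/5 = 3/5
No assignment yields a value below 3/5, so this is the minimum.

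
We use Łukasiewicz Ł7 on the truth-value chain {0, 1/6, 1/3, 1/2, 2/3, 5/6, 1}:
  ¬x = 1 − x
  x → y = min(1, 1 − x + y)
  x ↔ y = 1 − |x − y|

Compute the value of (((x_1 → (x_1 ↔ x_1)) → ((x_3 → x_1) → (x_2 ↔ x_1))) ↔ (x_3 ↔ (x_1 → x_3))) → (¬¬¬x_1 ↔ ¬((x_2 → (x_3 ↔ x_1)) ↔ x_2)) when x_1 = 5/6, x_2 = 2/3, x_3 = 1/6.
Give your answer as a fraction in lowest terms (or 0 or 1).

x_1 ↔ x_1 = 5/6 ↔ 5/6 = 1
x_1 → (x_1 ↔ x_1) = 5/6 → 1 = 1
x_3 → x_1 = 1/6 → 5/6 = 1
x_2 ↔ x_1 = 2/3 ↔ 5/6 = 5/6
(x_3 → x_1) → (x_2 ↔ x_1) = 1 → 5/6 = 5/6
(x_1 → (x_1 ↔ x_1)) → ((x_3 → x_1) → (x_2 ↔ x_1)) = 1 → 5/6 = 5/6
x_1 → x_3 = 5/6 → 1/6 = 1/3
x_3 ↔ (x_1 → x_3) = 1/6 ↔ 1/3 = 5/6
((x_1 → (x_1 ↔ x_1)) → ((x_3 → x_1) → (x_2 ↔ x_1))) ↔ (x_3 ↔ (x_1 → x_3)) = 5/6 ↔ 5/6 = 1
¬x_1 = ¬5/6 = 1/6
¬¬x_1 = ¬1/6 = 5/6
¬¬¬x_1 = ¬5/6 = 1/6
x_3 ↔ x_1 = 1/6 ↔ 5/6 = 1/3
x_2 → (x_3 ↔ x_1) = 2/3 → 1/3 = 2/3
(x_2 → (x_3 ↔ x_1)) ↔ x_2 = 2/3 ↔ 2/3 = 1
¬((x_2 → (x_3 ↔ x_1)) ↔ x_2) = ¬1 = 0
¬¬¬x_1 ↔ ¬((x_2 → (x_3 ↔ x_1)) ↔ x_2) = 1/6 ↔ 0 = 5/6
(((x_1 → (x_1 ↔ x_1)) → ((x_3 → x_1) → (x_2 ↔ x_1))) ↔ (x_3 ↔ (x_1 → x_3))) → (¬¬¬x_1 ↔ ¬((x_2 → (x_3 ↔ x_1)) ↔ x_2)) = 1 → 5/6 = 5/6

5/6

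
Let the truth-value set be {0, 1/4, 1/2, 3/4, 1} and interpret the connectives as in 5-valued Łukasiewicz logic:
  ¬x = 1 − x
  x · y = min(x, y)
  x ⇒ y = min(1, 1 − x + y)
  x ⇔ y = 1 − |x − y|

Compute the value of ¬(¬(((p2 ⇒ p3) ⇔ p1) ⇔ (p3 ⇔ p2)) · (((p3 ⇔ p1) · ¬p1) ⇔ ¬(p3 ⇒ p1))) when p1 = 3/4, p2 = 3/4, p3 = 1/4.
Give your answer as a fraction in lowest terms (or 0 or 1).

3/4

p2 ⇒ p3 = 3/4 ⇒ 1/4 = 1/2
(p2 ⇒ p3) ⇔ p1 = 1/2 ⇔ 3/4 = 3/4
p3 ⇔ p2 = 1/4 ⇔ 3/4 = 1/2
((p2 ⇒ p3) ⇔ p1) ⇔ (p3 ⇔ p2) = 3/4 ⇔ 1/2 = 3/4
¬(((p2 ⇒ p3) ⇔ p1) ⇔ (p3 ⇔ p2)) = ¬3/4 = 1/4
p3 ⇔ p1 = 1/4 ⇔ 3/4 = 1/2
¬p1 = ¬3/4 = 1/4
(p3 ⇔ p1) · ¬p1 = 1/2 · 1/4 = 1/4
p3 ⇒ p1 = 1/4 ⇒ 3/4 = 1
¬(p3 ⇒ p1) = ¬1 = 0
((p3 ⇔ p1) · ¬p1) ⇔ ¬(p3 ⇒ p1) = 1/4 ⇔ 0 = 3/4
¬(((p2 ⇒ p3) ⇔ p1) ⇔ (p3 ⇔ p2)) · (((p3 ⇔ p1) · ¬p1) ⇔ ¬(p3 ⇒ p1)) = 1/4 · 3/4 = 1/4
¬(¬(((p2 ⇒ p3) ⇔ p1) ⇔ (p3 ⇔ p2)) · (((p3 ⇔ p1) · ¬p1) ⇔ ¬(p3 ⇒ p1))) = ¬1/4 = 3/4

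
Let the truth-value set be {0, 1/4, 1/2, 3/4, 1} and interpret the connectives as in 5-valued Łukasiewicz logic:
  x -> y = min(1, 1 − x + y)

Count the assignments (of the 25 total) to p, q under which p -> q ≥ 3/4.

value 1: 15 assignments (counts)
value 3/4: 4 assignments (counts)
value 1/2: 3 assignments
value 1/4: 2 assignments
value 0: 1 assignment
So 19 of the 25 assignments meet the threshold.

19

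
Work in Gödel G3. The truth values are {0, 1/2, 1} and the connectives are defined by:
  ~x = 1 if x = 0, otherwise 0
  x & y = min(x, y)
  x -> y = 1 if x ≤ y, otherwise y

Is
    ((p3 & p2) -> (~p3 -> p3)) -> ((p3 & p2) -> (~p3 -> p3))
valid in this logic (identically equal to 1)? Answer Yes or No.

Yes

p2 = 0, p3 = 0 ↦ 1
p2 = 0, p3 = 1/2 ↦ 1
p2 = 0, p3 = 1 ↦ 1
p2 = 1/2, p3 = 0 ↦ 1
p2 = 1/2, p3 = 1/2 ↦ 1
p2 = 1/2, p3 = 1 ↦ 1
p2 = 1, p3 = 0 ↦ 1
p2 = 1, p3 = 1/2 ↦ 1
p2 = 1, p3 = 1 ↦ 1
Every assignment gives a value ≥ 1.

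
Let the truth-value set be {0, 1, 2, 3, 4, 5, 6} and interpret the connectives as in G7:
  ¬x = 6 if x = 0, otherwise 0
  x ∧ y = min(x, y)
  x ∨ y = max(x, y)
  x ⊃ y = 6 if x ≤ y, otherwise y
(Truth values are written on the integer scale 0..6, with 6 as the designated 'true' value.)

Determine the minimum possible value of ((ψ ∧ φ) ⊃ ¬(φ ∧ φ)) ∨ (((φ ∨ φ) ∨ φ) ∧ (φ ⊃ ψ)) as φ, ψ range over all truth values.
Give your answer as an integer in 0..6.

1

Take φ = 1, ψ = 1:
ψ ∧ φ = 1 ∧ 1 = 1
φ ∧ φ = 1 ∧ 1 = 1
¬(φ ∧ φ) = ¬1 = 0
(ψ ∧ φ) ⊃ ¬(φ ∧ φ) = 1 ⊃ 0 = 0
φ ∨ φ = 1 ∨ 1 = 1
(φ ∨ φ) ∨ φ = 1 ∨ 1 = 1
φ ⊃ ψ = 1 ⊃ 1 = 6
((φ ∨ φ) ∨ φ) ∧ (φ ⊃ ψ) = 1 ∧ 6 = 1
((ψ ∧ φ) ⊃ ¬(φ ∧ φ)) ∨ (((φ ∨ φ) ∨ φ) ∧ (φ ⊃ ψ)) = 0 ∨ 1 = 1
No assignment yields a value below 1, so this is the minimum.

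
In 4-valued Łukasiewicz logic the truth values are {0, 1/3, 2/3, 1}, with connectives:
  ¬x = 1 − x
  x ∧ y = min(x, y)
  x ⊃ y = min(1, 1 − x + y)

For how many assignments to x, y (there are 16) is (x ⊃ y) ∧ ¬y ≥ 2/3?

5

x = 0, y = 0 ↦ 1  ≥
x = 0, y = 1/3 ↦ 2/3  ≥
x = 0, y = 2/3 ↦ 1/3  <
x = 0, y = 1 ↦ 0  <
x = 1/3, y = 0 ↦ 2/3  ≥
x = 1/3, y = 1/3 ↦ 2/3  ≥
x = 1/3, y = 2/3 ↦ 1/3  <
x = 1/3, y = 1 ↦ 0  <
x = 2/3, y = 0 ↦ 1/3  <
x = 2/3, y = 1/3 ↦ 2/3  ≥
x = 2/3, y = 2/3 ↦ 1/3  <
x = 2/3, y = 1 ↦ 0  <
x = 1, y = 0 ↦ 0  <
x = 1, y = 1/3 ↦ 1/3  <
x = 1, y = 2/3 ↦ 1/3  <
x = 1, y = 1 ↦ 0  <
So 5 of the 16 assignments meet the threshold.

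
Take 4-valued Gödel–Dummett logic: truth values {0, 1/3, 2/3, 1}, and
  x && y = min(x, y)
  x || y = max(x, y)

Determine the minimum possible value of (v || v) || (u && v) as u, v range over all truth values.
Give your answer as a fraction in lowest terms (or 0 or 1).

0

Take u = 0, v = 0:
v || v = 0 || 0 = 0
u && v = 0 && 0 = 0
(v || v) || (u && v) = 0 || 0 = 0
No assignment yields a value below 0, so this is the minimum.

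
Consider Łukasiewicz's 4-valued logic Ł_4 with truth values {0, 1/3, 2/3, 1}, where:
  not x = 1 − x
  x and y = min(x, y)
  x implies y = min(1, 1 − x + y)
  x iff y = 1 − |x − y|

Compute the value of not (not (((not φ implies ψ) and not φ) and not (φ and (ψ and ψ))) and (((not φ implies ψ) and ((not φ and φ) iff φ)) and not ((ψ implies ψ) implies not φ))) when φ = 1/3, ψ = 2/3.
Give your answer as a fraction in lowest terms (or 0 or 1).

not φ = not 1/3 = 2/3
not φ implies ψ = 2/3 implies 2/3 = 1
not φ = not 1/3 = 2/3
(not φ implies ψ) and not φ = 1 and 2/3 = 2/3
ψ and ψ = 2/3 and 2/3 = 2/3
φ and (ψ and ψ) = 1/3 and 2/3 = 1/3
not (φ and (ψ and ψ)) = not 1/3 = 2/3
((not φ implies ψ) and not φ) and not (φ and (ψ and ψ)) = 2/3 and 2/3 = 2/3
not (((not φ implies ψ) and not φ) and not (φ and (ψ and ψ))) = not 2/3 = 1/3
not φ = not 1/3 = 2/3
not φ implies ψ = 2/3 implies 2/3 = 1
not φ = not 1/3 = 2/3
not φ and φ = 2/3 and 1/3 = 1/3
(not φ and φ) iff φ = 1/3 iff 1/3 = 1
(not φ implies ψ) and ((not φ and φ) iff φ) = 1 and 1 = 1
ψ implies ψ = 2/3 implies 2/3 = 1
not φ = not 1/3 = 2/3
(ψ implies ψ) implies not φ = 1 implies 2/3 = 2/3
not ((ψ implies ψ) implies not φ) = not 2/3 = 1/3
((not φ implies ψ) and ((not φ and φ) iff φ)) and not ((ψ implies ψ) implies not φ) = 1 and 1/3 = 1/3
not (((not φ implies ψ) and not φ) and not (φ and (ψ and ψ))) and (((not φ implies ψ) and ((not φ and φ) iff φ)) and not ((ψ implies ψ) implies not φ)) = 1/3 and 1/3 = 1/3
not (not (((not φ implies ψ) and not φ) and not (φ and (ψ and ψ))) and (((not φ implies ψ) and ((not φ and φ) iff φ)) and not ((ψ implies ψ) implies not φ))) = not 1/3 = 2/3

2/3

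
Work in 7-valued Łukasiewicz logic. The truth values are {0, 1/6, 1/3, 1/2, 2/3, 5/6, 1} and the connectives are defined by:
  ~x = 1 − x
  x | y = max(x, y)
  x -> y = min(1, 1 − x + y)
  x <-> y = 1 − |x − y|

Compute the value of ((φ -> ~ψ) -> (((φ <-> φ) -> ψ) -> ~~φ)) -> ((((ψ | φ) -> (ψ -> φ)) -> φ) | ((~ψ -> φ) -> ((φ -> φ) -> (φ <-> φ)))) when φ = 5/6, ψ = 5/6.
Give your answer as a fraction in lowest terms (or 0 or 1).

~ψ = ~5/6 = 1/6
φ -> ~ψ = 5/6 -> 1/6 = 1/3
φ <-> φ = 5/6 <-> 5/6 = 1
(φ <-> φ) -> ψ = 1 -> 5/6 = 5/6
~φ = ~5/6 = 1/6
~~φ = ~1/6 = 5/6
((φ <-> φ) -> ψ) -> ~~φ = 5/6 -> 5/6 = 1
(φ -> ~ψ) -> (((φ <-> φ) -> ψ) -> ~~φ) = 1/3 -> 1 = 1
ψ | φ = 5/6 | 5/6 = 5/6
ψ -> φ = 5/6 -> 5/6 = 1
(ψ | φ) -> (ψ -> φ) = 5/6 -> 1 = 1
((ψ | φ) -> (ψ -> φ)) -> φ = 1 -> 5/6 = 5/6
~ψ = ~5/6 = 1/6
~ψ -> φ = 1/6 -> 5/6 = 1
φ -> φ = 5/6 -> 5/6 = 1
φ <-> φ = 5/6 <-> 5/6 = 1
(φ -> φ) -> (φ <-> φ) = 1 -> 1 = 1
(~ψ -> φ) -> ((φ -> φ) -> (φ <-> φ)) = 1 -> 1 = 1
(((ψ | φ) -> (ψ -> φ)) -> φ) | ((~ψ -> φ) -> ((φ -> φ) -> (φ <-> φ))) = 5/6 | 1 = 1
((φ -> ~ψ) -> (((φ <-> φ) -> ψ) -> ~~φ)) -> ((((ψ | φ) -> (ψ -> φ)) -> φ) | ((~ψ -> φ) -> ((φ -> φ) -> (φ <-> φ)))) = 1 -> 1 = 1

1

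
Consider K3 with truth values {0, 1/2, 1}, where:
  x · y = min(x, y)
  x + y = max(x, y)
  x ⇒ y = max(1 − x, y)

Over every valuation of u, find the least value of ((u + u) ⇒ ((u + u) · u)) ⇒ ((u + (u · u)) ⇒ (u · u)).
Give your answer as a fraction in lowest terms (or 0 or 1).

Take u = 1/2:
u + u = 1/2 + 1/2 = 1/2
u + u = 1/2 + 1/2 = 1/2
(u + u) · u = 1/2 · 1/2 = 1/2
(u + u) ⇒ ((u + u) · u) = 1/2 ⇒ 1/2 = 1/2
u · u = 1/2 · 1/2 = 1/2
u + (u · u) = 1/2 + 1/2 = 1/2
u · u = 1/2 · 1/2 = 1/2
(u + (u · u)) ⇒ (u · u) = 1/2 ⇒ 1/2 = 1/2
((u + u) ⇒ ((u + u) · u)) ⇒ ((u + (u · u)) ⇒ (u · u)) = 1/2 ⇒ 1/2 = 1/2
No assignment yields a value below 1/2, so this is the minimum.

1/2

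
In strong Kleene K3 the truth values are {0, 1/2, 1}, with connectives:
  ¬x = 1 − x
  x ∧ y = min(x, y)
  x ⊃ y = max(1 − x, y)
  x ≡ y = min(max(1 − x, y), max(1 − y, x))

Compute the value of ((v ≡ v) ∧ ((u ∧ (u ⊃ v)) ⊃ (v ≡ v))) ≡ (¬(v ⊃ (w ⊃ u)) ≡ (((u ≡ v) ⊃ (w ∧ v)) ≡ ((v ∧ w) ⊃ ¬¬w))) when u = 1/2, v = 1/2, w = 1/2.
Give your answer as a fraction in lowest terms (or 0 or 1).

v ≡ v = 1/2 ≡ 1/2 = 1/2
u ⊃ v = 1/2 ⊃ 1/2 = 1/2
u ∧ (u ⊃ v) = 1/2 ∧ 1/2 = 1/2
v ≡ v = 1/2 ≡ 1/2 = 1/2
(u ∧ (u ⊃ v)) ⊃ (v ≡ v) = 1/2 ⊃ 1/2 = 1/2
(v ≡ v) ∧ ((u ∧ (u ⊃ v)) ⊃ (v ≡ v)) = 1/2 ∧ 1/2 = 1/2
w ⊃ u = 1/2 ⊃ 1/2 = 1/2
v ⊃ (w ⊃ u) = 1/2 ⊃ 1/2 = 1/2
¬(v ⊃ (w ⊃ u)) = ¬1/2 = 1/2
u ≡ v = 1/2 ≡ 1/2 = 1/2
w ∧ v = 1/2 ∧ 1/2 = 1/2
(u ≡ v) ⊃ (w ∧ v) = 1/2 ⊃ 1/2 = 1/2
v ∧ w = 1/2 ∧ 1/2 = 1/2
¬w = ¬1/2 = 1/2
¬¬w = ¬1/2 = 1/2
(v ∧ w) ⊃ ¬¬w = 1/2 ⊃ 1/2 = 1/2
((u ≡ v) ⊃ (w ∧ v)) ≡ ((v ∧ w) ⊃ ¬¬w) = 1/2 ≡ 1/2 = 1/2
¬(v ⊃ (w ⊃ u)) ≡ (((u ≡ v) ⊃ (w ∧ v)) ≡ ((v ∧ w) ⊃ ¬¬w)) = 1/2 ≡ 1/2 = 1/2
((v ≡ v) ∧ ((u ∧ (u ⊃ v)) ⊃ (v ≡ v))) ≡ (¬(v ⊃ (w ⊃ u)) ≡ (((u ≡ v) ⊃ (w ∧ v)) ≡ ((v ∧ w) ⊃ ¬¬w))) = 1/2 ≡ 1/2 = 1/2

1/2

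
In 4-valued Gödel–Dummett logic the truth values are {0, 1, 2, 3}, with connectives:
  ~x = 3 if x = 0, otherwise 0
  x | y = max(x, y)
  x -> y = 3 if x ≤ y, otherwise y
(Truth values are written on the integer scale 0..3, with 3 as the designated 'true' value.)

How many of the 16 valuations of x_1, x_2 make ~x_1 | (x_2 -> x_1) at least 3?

13

x_1 = 0, x_2 = 0 ↦ 3  ≥
x_1 = 0, x_2 = 1 ↦ 3  ≥
x_1 = 0, x_2 = 2 ↦ 3  ≥
x_1 = 0, x_2 = 3 ↦ 3  ≥
x_1 = 1, x_2 = 0 ↦ 3  ≥
x_1 = 1, x_2 = 1 ↦ 3  ≥
x_1 = 1, x_2 = 2 ↦ 1  <
x_1 = 1, x_2 = 3 ↦ 1  <
x_1 = 2, x_2 = 0 ↦ 3  ≥
x_1 = 2, x_2 = 1 ↦ 3  ≥
x_1 = 2, x_2 = 2 ↦ 3  ≥
x_1 = 2, x_2 = 3 ↦ 2  <
x_1 = 3, x_2 = 0 ↦ 3  ≥
x_1 = 3, x_2 = 1 ↦ 3  ≥
x_1 = 3, x_2 = 2 ↦ 3  ≥
x_1 = 3, x_2 = 3 ↦ 3  ≥
So 13 of the 16 assignments meet the threshold.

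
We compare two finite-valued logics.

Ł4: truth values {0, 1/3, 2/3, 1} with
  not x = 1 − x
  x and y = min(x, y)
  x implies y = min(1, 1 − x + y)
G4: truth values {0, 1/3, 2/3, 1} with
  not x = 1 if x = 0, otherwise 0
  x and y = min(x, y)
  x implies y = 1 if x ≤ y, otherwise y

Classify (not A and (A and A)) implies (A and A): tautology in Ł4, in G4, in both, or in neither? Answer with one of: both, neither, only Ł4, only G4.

both

In Ł4: every assignment gives 1 — tautology.
In G4: every assignment gives 1 — tautology.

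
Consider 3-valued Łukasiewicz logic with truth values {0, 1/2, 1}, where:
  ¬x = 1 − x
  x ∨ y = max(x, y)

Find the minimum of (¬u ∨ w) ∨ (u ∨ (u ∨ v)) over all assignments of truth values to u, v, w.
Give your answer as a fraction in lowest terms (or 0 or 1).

1/2

Take u = 1/2, v = 0, w = 0:
¬u = ¬1/2 = 1/2
¬u ∨ w = 1/2 ∨ 0 = 1/2
u ∨ v = 1/2 ∨ 0 = 1/2
u ∨ (u ∨ v) = 1/2 ∨ 1/2 = 1/2
(¬u ∨ w) ∨ (u ∨ (u ∨ v)) = 1/2 ∨ 1/2 = 1/2
No assignment yields a value below 1/2, so this is the minimum.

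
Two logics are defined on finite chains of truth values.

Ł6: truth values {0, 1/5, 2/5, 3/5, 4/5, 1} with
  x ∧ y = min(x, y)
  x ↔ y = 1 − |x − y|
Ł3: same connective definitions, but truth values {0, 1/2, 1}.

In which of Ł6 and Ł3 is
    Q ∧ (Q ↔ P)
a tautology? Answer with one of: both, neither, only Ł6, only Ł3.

In Ł6: at P = 0, Q = 0 the value is 0 — not a tautology.
In Ł3: at P = 0, Q = 0 the value is 0 — not a tautology.

neither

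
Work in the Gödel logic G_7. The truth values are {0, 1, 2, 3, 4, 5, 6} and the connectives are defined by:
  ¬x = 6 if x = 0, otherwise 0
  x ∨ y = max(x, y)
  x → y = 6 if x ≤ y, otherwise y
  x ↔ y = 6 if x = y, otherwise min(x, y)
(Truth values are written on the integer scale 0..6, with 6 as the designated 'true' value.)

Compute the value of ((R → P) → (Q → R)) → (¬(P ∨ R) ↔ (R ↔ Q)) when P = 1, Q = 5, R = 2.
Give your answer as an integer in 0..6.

R → P = 2 → 1 = 1
Q → R = 5 → 2 = 2
(R → P) → (Q → R) = 1 → 2 = 6
P ∨ R = 1 ∨ 2 = 2
¬(P ∨ R) = ¬2 = 0
R ↔ Q = 2 ↔ 5 = 2
¬(P ∨ R) ↔ (R ↔ Q) = 0 ↔ 2 = 0
((R → P) → (Q → R)) → (¬(P ∨ R) ↔ (R ↔ Q)) = 6 → 0 = 0

0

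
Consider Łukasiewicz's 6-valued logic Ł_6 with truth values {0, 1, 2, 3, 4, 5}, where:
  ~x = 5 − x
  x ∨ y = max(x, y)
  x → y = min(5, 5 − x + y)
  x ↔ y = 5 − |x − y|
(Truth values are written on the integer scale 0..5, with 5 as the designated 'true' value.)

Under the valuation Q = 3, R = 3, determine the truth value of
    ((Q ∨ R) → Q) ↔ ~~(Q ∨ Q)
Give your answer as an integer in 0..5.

Q ∨ R = 3 ∨ 3 = 3
(Q ∨ R) → Q = 3 → 3 = 5
Q ∨ Q = 3 ∨ 3 = 3
~(Q ∨ Q) = ~3 = 2
~~(Q ∨ Q) = ~2 = 3
((Q ∨ R) → Q) ↔ ~~(Q ∨ Q) = 5 ↔ 3 = 3

3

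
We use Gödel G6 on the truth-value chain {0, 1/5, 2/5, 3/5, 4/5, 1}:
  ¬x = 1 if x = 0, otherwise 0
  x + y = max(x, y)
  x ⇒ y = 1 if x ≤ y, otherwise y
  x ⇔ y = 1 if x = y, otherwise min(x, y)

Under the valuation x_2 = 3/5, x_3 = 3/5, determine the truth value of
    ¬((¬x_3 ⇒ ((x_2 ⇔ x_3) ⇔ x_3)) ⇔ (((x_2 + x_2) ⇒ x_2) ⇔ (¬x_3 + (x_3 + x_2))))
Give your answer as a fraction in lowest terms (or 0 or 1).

¬x_3 = ¬3/5 = 0
x_2 ⇔ x_3 = 3/5 ⇔ 3/5 = 1
(x_2 ⇔ x_3) ⇔ x_3 = 1 ⇔ 3/5 = 3/5
¬x_3 ⇒ ((x_2 ⇔ x_3) ⇔ x_3) = 0 ⇒ 3/5 = 1
x_2 + x_2 = 3/5 + 3/5 = 3/5
(x_2 + x_2) ⇒ x_2 = 3/5 ⇒ 3/5 = 1
¬x_3 = ¬3/5 = 0
x_3 + x_2 = 3/5 + 3/5 = 3/5
¬x_3 + (x_3 + x_2) = 0 + 3/5 = 3/5
((x_2 + x_2) ⇒ x_2) ⇔ (¬x_3 + (x_3 + x_2)) = 1 ⇔ 3/5 = 3/5
(¬x_3 ⇒ ((x_2 ⇔ x_3) ⇔ x_3)) ⇔ (((x_2 + x_2) ⇒ x_2) ⇔ (¬x_3 + (x_3 + x_2))) = 1 ⇔ 3/5 = 3/5
¬((¬x_3 ⇒ ((x_2 ⇔ x_3) ⇔ x_3)) ⇔ (((x_2 + x_2) ⇒ x_2) ⇔ (¬x_3 + (x_3 + x_2)))) = ¬3/5 = 0

0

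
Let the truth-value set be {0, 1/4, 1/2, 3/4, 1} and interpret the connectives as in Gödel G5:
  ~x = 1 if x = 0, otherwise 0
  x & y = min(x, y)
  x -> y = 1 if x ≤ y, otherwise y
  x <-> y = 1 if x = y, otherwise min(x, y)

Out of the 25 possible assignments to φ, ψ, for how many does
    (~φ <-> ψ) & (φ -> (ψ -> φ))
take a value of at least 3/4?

value 1: 5 assignments (counts)
value 3/4: 1 assignment (counts)
value 1/2: 1 assignment
value 1/4: 1 assignment
value 0: 17 assignments
So 6 of the 25 assignments meet the threshold.

6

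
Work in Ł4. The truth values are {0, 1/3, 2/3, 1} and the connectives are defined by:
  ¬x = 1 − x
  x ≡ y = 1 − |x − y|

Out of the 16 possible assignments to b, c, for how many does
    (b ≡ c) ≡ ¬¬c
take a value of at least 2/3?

b = 0, c = 0 ↦ 0  <
b = 0, c = 1/3 ↦ 2/3  ≥
b = 0, c = 2/3 ↦ 2/3  ≥
b = 0, c = 1 ↦ 0  <
b = 1/3, c = 0 ↦ 1/3  <
b = 1/3, c = 1/3 ↦ 1/3  <
b = 1/3, c = 2/3 ↦ 1  ≥
b = 1/3, c = 1 ↦ 1/3  <
b = 2/3, c = 0 ↦ 2/3  ≥
b = 2/3, c = 1/3 ↦ 2/3  ≥
b = 2/3, c = 2/3 ↦ 2/3  ≥
b = 2/3, c = 1 ↦ 2/3  ≥
b = 1, c = 0 ↦ 1  ≥
b = 1, c = 1/3 ↦ 1  ≥
b = 1, c = 2/3 ↦ 1  ≥
b = 1, c = 1 ↦ 1  ≥
So 11 of the 16 assignments meet the threshold.

11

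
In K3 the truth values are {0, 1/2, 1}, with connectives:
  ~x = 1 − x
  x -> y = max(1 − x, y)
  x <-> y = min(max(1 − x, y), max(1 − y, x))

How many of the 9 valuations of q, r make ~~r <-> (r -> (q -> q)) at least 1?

2

q = 0, r = 0 ↦ 0  <
q = 0, r = 1/2 ↦ 1/2  <
q = 0, r = 1 ↦ 1  ≥
q = 1/2, r = 0 ↦ 0  <
q = 1/2, r = 1/2 ↦ 1/2  <
q = 1/2, r = 1 ↦ 1/2  <
q = 1, r = 0 ↦ 0  <
q = 1, r = 1/2 ↦ 1/2  <
q = 1, r = 1 ↦ 1  ≥
So 2 of the 9 assignments meet the threshold.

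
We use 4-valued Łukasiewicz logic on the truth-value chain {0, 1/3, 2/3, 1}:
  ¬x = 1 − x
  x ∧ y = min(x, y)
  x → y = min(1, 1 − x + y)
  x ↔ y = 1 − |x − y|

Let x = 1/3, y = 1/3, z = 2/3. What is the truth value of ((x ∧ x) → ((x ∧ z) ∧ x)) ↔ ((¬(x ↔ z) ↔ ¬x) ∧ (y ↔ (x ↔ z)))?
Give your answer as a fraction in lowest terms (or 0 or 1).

2/3

x ∧ x = 1/3 ∧ 1/3 = 1/3
x ∧ z = 1/3 ∧ 2/3 = 1/3
(x ∧ z) ∧ x = 1/3 ∧ 1/3 = 1/3
(x ∧ x) → ((x ∧ z) ∧ x) = 1/3 → 1/3 = 1
x ↔ z = 1/3 ↔ 2/3 = 2/3
¬(x ↔ z) = ¬2/3 = 1/3
¬x = ¬1/3 = 2/3
¬(x ↔ z) ↔ ¬x = 1/3 ↔ 2/3 = 2/3
x ↔ z = 1/3 ↔ 2/3 = 2/3
y ↔ (x ↔ z) = 1/3 ↔ 2/3 = 2/3
(¬(x ↔ z) ↔ ¬x) ∧ (y ↔ (x ↔ z)) = 2/3 ∧ 2/3 = 2/3
((x ∧ x) → ((x ∧ z) ∧ x)) ↔ ((¬(x ↔ z) ↔ ¬x) ∧ (y ↔ (x ↔ z))) = 1 ↔ 2/3 = 2/3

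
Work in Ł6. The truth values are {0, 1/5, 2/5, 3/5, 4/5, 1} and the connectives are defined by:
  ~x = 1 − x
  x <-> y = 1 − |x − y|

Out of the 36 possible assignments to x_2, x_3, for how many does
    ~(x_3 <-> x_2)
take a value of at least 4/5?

value 1: 2 assignments (counts)
value 4/5: 4 assignments (counts)
value 3/5: 6 assignments
value 2/5: 8 assignments
value 1/5: 10 assignments
value 0: 6 assignments
So 6 of the 36 assignments meet the threshold.

6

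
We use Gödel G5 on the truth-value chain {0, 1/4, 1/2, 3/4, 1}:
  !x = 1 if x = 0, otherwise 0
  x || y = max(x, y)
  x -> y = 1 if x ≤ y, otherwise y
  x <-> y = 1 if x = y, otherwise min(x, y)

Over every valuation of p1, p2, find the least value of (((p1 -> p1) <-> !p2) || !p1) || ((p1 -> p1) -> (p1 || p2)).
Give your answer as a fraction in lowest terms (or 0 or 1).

1/4

Take p1 = 1/4, p2 = 1/4:
p1 -> p1 = 1/4 -> 1/4 = 1
!p2 = !1/4 = 0
(p1 -> p1) <-> !p2 = 1 <-> 0 = 0
!p1 = !1/4 = 0
((p1 -> p1) <-> !p2) || !p1 = 0 || 0 = 0
p1 -> p1 = 1/4 -> 1/4 = 1
p1 || p2 = 1/4 || 1/4 = 1/4
(p1 -> p1) -> (p1 || p2) = 1 -> 1/4 = 1/4
(((p1 -> p1) <-> !p2) || !p1) || ((p1 -> p1) -> (p1 || p2)) = 0 || 1/4 = 1/4
No assignment yields a value below 1/4, so this is the minimum.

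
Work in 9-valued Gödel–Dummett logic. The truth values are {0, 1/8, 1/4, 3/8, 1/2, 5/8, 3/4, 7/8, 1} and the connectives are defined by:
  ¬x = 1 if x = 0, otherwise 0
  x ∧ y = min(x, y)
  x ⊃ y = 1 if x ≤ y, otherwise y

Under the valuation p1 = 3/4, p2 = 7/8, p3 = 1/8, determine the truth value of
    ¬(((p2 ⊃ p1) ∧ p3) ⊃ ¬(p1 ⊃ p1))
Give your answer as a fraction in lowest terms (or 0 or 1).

p2 ⊃ p1 = 7/8 ⊃ 3/4 = 3/4
(p2 ⊃ p1) ∧ p3 = 3/4 ∧ 1/8 = 1/8
p1 ⊃ p1 = 3/4 ⊃ 3/4 = 1
¬(p1 ⊃ p1) = ¬1 = 0
((p2 ⊃ p1) ∧ p3) ⊃ ¬(p1 ⊃ p1) = 1/8 ⊃ 0 = 0
¬(((p2 ⊃ p1) ∧ p3) ⊃ ¬(p1 ⊃ p1)) = ¬0 = 1

1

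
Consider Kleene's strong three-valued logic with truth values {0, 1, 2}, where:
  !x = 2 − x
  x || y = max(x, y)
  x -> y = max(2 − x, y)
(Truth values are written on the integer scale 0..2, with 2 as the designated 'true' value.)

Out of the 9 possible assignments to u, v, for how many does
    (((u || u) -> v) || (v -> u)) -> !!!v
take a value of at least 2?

3

u = 0, v = 0 ↦ 2  ≥
u = 0, v = 1 ↦ 1  <
u = 0, v = 2 ↦ 0  <
u = 1, v = 0 ↦ 2  ≥
u = 1, v = 1 ↦ 1  <
u = 1, v = 2 ↦ 0  <
u = 2, v = 0 ↦ 2  ≥
u = 2, v = 1 ↦ 1  <
u = 2, v = 2 ↦ 0  <
So 3 of the 9 assignments meet the threshold.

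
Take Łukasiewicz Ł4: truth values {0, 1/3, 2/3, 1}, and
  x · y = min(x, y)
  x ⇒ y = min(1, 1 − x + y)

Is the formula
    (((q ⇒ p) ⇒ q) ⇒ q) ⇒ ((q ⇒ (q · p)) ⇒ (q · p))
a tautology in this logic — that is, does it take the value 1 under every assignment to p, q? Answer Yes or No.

No

Counterexample: take p = 0, q = 0.
q ⇒ p = 0 ⇒ 0 = 1
(q ⇒ p) ⇒ q = 1 ⇒ 0 = 0
((q ⇒ p) ⇒ q) ⇒ q = 0 ⇒ 0 = 1
q · p = 0 · 0 = 0
q ⇒ (q · p) = 0 ⇒ 0 = 1
q · p = 0 · 0 = 0
(q ⇒ (q · p)) ⇒ (q · p) = 1 ⇒ 0 = 0
(((q ⇒ p) ⇒ q) ⇒ q) ⇒ ((q ⇒ (q · p)) ⇒ (q · p)) = 1 ⇒ 0 = 0
This gives 0 ≠ 1.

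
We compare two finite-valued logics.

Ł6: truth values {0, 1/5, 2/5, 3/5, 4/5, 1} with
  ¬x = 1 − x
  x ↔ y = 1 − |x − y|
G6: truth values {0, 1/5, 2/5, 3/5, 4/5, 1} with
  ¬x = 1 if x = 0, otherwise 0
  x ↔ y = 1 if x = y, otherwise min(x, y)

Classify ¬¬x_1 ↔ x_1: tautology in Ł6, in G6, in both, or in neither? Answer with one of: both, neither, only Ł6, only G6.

In Ł6: every assignment gives 1 — tautology.
In G6: at x_1 = 1/5 the value is 1/5 — not a tautology.

only Ł6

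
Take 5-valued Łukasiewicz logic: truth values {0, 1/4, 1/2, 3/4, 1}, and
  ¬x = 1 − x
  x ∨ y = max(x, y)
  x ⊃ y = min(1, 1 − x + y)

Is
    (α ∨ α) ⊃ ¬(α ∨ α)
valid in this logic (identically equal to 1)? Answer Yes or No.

Counterexample: take α = 3/4.
α ∨ α = 3/4 ∨ 3/4 = 3/4
α ∨ α = 3/4 ∨ 3/4 = 3/4
¬(α ∨ α) = ¬3/4 = 1/4
(α ∨ α) ⊃ ¬(α ∨ α) = 3/4 ⊃ 1/4 = 1/2
This gives 1/2 ≠ 1.

No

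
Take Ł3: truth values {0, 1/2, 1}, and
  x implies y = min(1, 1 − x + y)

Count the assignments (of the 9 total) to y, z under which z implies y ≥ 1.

6

y = 0, z = 0 ↦ 1  ≥
y = 0, z = 1/2 ↦ 1/2  <
y = 0, z = 1 ↦ 0  <
y = 1/2, z = 0 ↦ 1  ≥
y = 1/2, z = 1/2 ↦ 1  ≥
y = 1/2, z = 1 ↦ 1/2  <
y = 1, z = 0 ↦ 1  ≥
y = 1, z = 1/2 ↦ 1  ≥
y = 1, z = 1 ↦ 1  ≥
So 6 of the 9 assignments meet the threshold.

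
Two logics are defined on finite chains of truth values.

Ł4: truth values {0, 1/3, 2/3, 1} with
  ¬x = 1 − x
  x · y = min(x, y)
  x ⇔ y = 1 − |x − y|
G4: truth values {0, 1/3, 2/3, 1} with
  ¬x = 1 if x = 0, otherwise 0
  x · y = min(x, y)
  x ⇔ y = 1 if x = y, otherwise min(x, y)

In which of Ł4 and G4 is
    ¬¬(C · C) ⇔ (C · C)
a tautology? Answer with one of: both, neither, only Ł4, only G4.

In Ł4: every assignment gives 1 — tautology.
In G4: at C = 1/3 the value is 1/3 — not a tautology.

only Ł4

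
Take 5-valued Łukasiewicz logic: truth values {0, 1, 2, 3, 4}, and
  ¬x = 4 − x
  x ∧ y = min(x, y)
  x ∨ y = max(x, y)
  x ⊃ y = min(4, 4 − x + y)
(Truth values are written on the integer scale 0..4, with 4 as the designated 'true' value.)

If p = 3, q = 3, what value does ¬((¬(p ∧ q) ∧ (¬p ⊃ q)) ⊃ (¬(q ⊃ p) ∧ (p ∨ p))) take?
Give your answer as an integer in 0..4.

p ∧ q = 3 ∧ 3 = 3
¬(p ∧ q) = ¬3 = 1
¬p = ¬3 = 1
¬p ⊃ q = 1 ⊃ 3 = 4
¬(p ∧ q) ∧ (¬p ⊃ q) = 1 ∧ 4 = 1
q ⊃ p = 3 ⊃ 3 = 4
¬(q ⊃ p) = ¬4 = 0
p ∨ p = 3 ∨ 3 = 3
¬(q ⊃ p) ∧ (p ∨ p) = 0 ∧ 3 = 0
(¬(p ∧ q) ∧ (¬p ⊃ q)) ⊃ (¬(q ⊃ p) ∧ (p ∨ p)) = 1 ⊃ 0 = 3
¬((¬(p ∧ q) ∧ (¬p ⊃ q)) ⊃ (¬(q ⊃ p) ∧ (p ∨ p))) = ¬3 = 1

1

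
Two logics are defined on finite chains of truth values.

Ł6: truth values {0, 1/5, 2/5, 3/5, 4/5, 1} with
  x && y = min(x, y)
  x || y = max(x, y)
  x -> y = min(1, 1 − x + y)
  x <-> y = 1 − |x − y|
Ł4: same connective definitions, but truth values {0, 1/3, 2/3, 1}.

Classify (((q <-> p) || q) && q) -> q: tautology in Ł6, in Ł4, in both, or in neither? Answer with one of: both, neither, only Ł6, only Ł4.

both

In Ł6: every assignment gives 1 — tautology.
In Ł4: every assignment gives 1 — tautology.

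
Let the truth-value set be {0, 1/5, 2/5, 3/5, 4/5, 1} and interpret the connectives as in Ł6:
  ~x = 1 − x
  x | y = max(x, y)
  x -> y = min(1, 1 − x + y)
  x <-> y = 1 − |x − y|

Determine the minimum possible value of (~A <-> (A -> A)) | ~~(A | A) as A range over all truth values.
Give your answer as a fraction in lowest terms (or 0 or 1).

Take A = 2/5:
~A = ~2/5 = 3/5
A -> A = 2/5 -> 2/5 = 1
~A <-> (A -> A) = 3/5 <-> 1 = 3/5
A | A = 2/5 | 2/5 = 2/5
~(A | A) = ~2/5 = 3/5
~~(A | A) = ~3/5 = 2/5
(~A <-> (A -> A)) | ~~(A | A) = 3/5 | 2/5 = 3/5
No assignment yields a value below 3/5, so this is the minimum.

3/5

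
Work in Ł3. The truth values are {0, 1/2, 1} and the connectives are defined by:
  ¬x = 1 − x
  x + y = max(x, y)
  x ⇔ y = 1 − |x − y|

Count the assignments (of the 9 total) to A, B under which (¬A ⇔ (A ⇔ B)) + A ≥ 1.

A = 0, B = 0 ↦ 1  ≥
A = 0, B = 1/2 ↦ 1/2  <
A = 0, B = 1 ↦ 0  <
A = 1/2, B = 0 ↦ 1  ≥
A = 1/2, B = 1/2 ↦ 1/2  <
A = 1/2, B = 1 ↦ 1  ≥
A = 1, B = 0 ↦ 1  ≥
A = 1, B = 1/2 ↦ 1  ≥
A = 1, B = 1 ↦ 1  ≥
So 6 of the 9 assignments meet the threshold.

6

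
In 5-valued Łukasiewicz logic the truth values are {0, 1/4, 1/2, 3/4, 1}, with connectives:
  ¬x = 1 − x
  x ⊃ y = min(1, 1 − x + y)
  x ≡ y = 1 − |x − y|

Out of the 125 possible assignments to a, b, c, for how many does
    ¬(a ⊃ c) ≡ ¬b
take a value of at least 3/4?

59

value 1: 25 assignments (counts)
value 3/4: 34 assignments (counts)
value 1/2: 28 assignments
value 1/4: 22 assignments
value 0: 16 assignments
So 59 of the 125 assignments meet the threshold.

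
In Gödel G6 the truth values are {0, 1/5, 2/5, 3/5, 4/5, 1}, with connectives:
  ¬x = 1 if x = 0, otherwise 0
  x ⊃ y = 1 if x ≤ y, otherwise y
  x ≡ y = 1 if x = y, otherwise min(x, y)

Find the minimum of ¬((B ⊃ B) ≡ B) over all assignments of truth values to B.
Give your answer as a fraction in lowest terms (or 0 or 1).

Take B = 1/5:
B ⊃ B = 1/5 ⊃ 1/5 = 1
(B ⊃ B) ≡ B = 1 ≡ 1/5 = 1/5
¬((B ⊃ B) ≡ B) = ¬1/5 = 0
No assignment yields a value below 0, so this is the minimum.

0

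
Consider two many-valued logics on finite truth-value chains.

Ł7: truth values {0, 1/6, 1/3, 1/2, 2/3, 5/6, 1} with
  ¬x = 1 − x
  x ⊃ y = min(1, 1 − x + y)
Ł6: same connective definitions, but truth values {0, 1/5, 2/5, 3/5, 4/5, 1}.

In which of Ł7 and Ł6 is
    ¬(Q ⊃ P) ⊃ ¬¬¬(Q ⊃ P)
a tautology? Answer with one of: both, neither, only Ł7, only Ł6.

In Ł7: every assignment gives 1 — tautology.
In Ł6: every assignment gives 1 — tautology.

both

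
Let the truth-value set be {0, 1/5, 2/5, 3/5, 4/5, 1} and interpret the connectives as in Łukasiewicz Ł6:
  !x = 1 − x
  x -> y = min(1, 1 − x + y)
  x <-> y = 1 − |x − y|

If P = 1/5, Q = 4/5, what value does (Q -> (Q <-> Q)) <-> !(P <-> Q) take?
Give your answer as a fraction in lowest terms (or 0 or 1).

3/5

Q <-> Q = 4/5 <-> 4/5 = 1
Q -> (Q <-> Q) = 4/5 -> 1 = 1
P <-> Q = 1/5 <-> 4/5 = 2/5
!(P <-> Q) = !2/5 = 3/5
(Q -> (Q <-> Q)) <-> !(P <-> Q) = 1 <-> 3/5 = 3/5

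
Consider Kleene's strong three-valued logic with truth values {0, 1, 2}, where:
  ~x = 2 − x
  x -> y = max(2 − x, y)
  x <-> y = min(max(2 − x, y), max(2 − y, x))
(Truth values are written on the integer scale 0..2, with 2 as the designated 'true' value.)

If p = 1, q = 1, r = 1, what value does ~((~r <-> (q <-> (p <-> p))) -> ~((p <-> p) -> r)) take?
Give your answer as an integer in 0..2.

~r = ~1 = 1
p <-> p = 1 <-> 1 = 1
q <-> (p <-> p) = 1 <-> 1 = 1
~r <-> (q <-> (p <-> p)) = 1 <-> 1 = 1
p <-> p = 1 <-> 1 = 1
(p <-> p) -> r = 1 -> 1 = 1
~((p <-> p) -> r) = ~1 = 1
(~r <-> (q <-> (p <-> p))) -> ~((p <-> p) -> r) = 1 -> 1 = 1
~((~r <-> (q <-> (p <-> p))) -> ~((p <-> p) -> r)) = ~1 = 1

1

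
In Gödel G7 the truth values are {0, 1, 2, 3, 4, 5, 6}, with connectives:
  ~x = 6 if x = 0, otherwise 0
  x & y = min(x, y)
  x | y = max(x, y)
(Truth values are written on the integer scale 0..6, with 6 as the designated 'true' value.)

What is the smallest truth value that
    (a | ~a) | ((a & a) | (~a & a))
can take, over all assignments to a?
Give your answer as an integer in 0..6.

1

Take a = 1:
~a = ~1 = 0
a | ~a = 1 | 0 = 1
a & a = 1 & 1 = 1
~a = ~1 = 0
~a & a = 0 & 1 = 0
(a & a) | (~a & a) = 1 | 0 = 1
(a | ~a) | ((a & a) | (~a & a)) = 1 | 1 = 1
No assignment yields a value below 1, so this is the minimum.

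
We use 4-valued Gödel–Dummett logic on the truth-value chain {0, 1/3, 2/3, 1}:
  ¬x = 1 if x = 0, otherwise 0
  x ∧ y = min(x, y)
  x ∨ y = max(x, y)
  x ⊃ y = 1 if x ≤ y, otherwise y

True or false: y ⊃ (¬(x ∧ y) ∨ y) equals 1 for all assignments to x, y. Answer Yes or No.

x = 0, y = 0 ↦ 1
x = 0, y = 1/3 ↦ 1
x = 0, y = 2/3 ↦ 1
x = 0, y = 1 ↦ 1
x = 1/3, y = 0 ↦ 1
x = 1/3, y = 1/3 ↦ 1
x = 1/3, y = 2/3 ↦ 1
x = 1/3, y = 1 ↦ 1
x = 2/3, y = 0 ↦ 1
x = 2/3, y = 1/3 ↦ 1
x = 2/3, y = 2/3 ↦ 1
x = 2/3, y = 1 ↦ 1
x = 1, y = 0 ↦ 1
x = 1, y = 1/3 ↦ 1
x = 1, y = 2/3 ↦ 1
x = 1, y = 1 ↦ 1
Every assignment gives a value ≥ 1.

Yes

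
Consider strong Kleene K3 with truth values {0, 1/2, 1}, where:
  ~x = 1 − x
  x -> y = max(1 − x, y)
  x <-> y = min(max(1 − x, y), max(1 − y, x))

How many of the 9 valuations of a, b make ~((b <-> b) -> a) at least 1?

2

a = 0, b = 0 ↦ 1  ≥
a = 0, b = 1/2 ↦ 1/2  <
a = 0, b = 1 ↦ 1  ≥
a = 1/2, b = 0 ↦ 1/2  <
a = 1/2, b = 1/2 ↦ 1/2  <
a = 1/2, b = 1 ↦ 1/2  <
a = 1, b = 0 ↦ 0  <
a = 1, b = 1/2 ↦ 0  <
a = 1, b = 1 ↦ 0  <
So 2 of the 9 assignments meet the threshold.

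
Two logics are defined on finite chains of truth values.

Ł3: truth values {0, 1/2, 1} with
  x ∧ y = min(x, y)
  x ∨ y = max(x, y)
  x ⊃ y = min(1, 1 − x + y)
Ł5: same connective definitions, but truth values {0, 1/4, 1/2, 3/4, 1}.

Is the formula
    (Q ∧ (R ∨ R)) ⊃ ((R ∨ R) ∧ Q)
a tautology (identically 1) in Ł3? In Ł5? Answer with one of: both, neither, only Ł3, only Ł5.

In Ł3: every assignment gives 1 — tautology.
In Ł5: every assignment gives 1 — tautology.

both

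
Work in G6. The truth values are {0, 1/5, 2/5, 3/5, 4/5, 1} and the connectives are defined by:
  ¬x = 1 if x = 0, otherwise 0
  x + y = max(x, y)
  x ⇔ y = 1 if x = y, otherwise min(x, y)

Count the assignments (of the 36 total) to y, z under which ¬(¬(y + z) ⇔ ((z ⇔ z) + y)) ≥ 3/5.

35

value 1: 35 assignments (counts)
value 0: 1 assignment
So 35 of the 36 assignments meet the threshold.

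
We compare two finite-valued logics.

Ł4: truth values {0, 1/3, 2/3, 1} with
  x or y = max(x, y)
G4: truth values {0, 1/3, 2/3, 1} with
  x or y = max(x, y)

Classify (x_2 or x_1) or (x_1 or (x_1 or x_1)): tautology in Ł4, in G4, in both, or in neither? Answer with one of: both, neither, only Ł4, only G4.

neither

In Ł4: at x_1 = 0, x_2 = 0 the value is 0 — not a tautology.
In G4: at x_1 = 0, x_2 = 0 the value is 0 — not a tautology.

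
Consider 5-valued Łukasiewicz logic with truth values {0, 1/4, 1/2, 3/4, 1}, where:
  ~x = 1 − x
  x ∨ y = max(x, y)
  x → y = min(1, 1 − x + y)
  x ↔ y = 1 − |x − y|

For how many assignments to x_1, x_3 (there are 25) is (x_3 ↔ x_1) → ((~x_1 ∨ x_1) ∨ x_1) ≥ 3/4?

24

value 1: 20 assignments (counts)
value 3/4: 4 assignments (counts)
value 1/2: 1 assignment
So 24 of the 25 assignments meet the threshold.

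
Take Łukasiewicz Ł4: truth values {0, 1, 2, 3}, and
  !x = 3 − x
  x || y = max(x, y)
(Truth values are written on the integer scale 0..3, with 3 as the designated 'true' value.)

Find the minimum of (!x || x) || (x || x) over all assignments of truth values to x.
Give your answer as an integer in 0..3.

2

Take x = 1:
!x = !1 = 2
!x || x = 2 || 1 = 2
x || x = 1 || 1 = 1
(!x || x) || (x || x) = 2 || 1 = 2
No assignment yields a value below 2, so this is the minimum.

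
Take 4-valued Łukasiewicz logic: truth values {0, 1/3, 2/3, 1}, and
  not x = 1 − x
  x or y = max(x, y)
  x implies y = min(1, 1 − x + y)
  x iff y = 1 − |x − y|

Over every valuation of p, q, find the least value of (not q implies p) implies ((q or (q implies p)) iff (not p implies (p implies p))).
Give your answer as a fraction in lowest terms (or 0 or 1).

Take p = 1/3, q = 2/3:
not q = not 2/3 = 1/3
not q implies p = 1/3 implies 1/3 = 1
q implies p = 2/3 implies 1/3 = 2/3
q or (q implies p) = 2/3 or 2/3 = 2/3
not p = not 1/3 = 2/3
p implies p = 1/3 implies 1/3 = 1
not p implies (p implies p) = 2/3 implies 1 = 1
(q or (q implies p)) iff (not p implies (p implies p)) = 2/3 iff 1 = 2/3
(not q implies p) implies ((q or (q implies p)) iff (not p implies (p implies p))) = 1 implies 2/3 = 2/3
No assignment yields a value below 2/3, so this is the minimum.

2/3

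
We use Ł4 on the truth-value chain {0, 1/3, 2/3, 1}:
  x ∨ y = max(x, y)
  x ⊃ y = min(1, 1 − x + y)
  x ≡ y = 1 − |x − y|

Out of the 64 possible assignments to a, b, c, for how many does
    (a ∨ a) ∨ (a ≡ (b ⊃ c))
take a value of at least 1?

22

value 1: 22 assignments (counts)
value 2/3: 19 assignments
value 1/3: 13 assignments
value 0: 10 assignments
So 22 of the 64 assignments meet the threshold.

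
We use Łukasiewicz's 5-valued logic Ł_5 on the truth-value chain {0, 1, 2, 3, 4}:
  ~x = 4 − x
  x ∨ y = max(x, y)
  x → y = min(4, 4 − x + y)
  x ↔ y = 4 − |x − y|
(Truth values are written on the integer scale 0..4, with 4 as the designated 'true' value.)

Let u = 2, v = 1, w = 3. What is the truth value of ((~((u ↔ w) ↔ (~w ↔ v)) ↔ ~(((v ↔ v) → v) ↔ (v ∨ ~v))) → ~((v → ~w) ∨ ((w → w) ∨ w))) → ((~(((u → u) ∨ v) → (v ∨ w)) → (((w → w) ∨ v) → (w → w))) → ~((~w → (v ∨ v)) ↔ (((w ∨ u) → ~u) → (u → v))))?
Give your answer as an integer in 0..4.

3

u ↔ w = 2 ↔ 3 = 3
~w = ~3 = 1
~w ↔ v = 1 ↔ 1 = 4
(u ↔ w) ↔ (~w ↔ v) = 3 ↔ 4 = 3
~((u ↔ w) ↔ (~w ↔ v)) = ~3 = 1
v ↔ v = 1 ↔ 1 = 4
(v ↔ v) → v = 4 → 1 = 1
~v = ~1 = 3
v ∨ ~v = 1 ∨ 3 = 3
((v ↔ v) → v) ↔ (v ∨ ~v) = 1 ↔ 3 = 2
~(((v ↔ v) → v) ↔ (v ∨ ~v)) = ~2 = 2
~((u ↔ w) ↔ (~w ↔ v)) ↔ ~(((v ↔ v) → v) ↔ (v ∨ ~v)) = 1 ↔ 2 = 3
~w = ~3 = 1
v → ~w = 1 → 1 = 4
w → w = 3 → 3 = 4
(w → w) ∨ w = 4 ∨ 3 = 4
(v → ~w) ∨ ((w → w) ∨ w) = 4 ∨ 4 = 4
~((v → ~w) ∨ ((w → w) ∨ w)) = ~4 = 0
(~((u ↔ w) ↔ (~w ↔ v)) ↔ ~(((v ↔ v) → v) ↔ (v ∨ ~v))) → ~((v → ~w) ∨ ((w → w) ∨ w)) = 3 → 0 = 1
u → u = 2 → 2 = 4
(u → u) ∨ v = 4 ∨ 1 = 4
v ∨ w = 1 ∨ 3 = 3
((u → u) ∨ v) → (v ∨ w) = 4 → 3 = 3
~(((u → u) ∨ v) → (v ∨ w)) = ~3 = 1
w → w = 3 → 3 = 4
(w → w) ∨ v = 4 ∨ 1 = 4
w → w = 3 → 3 = 4
((w → w) ∨ v) → (w → w) = 4 → 4 = 4
~(((u → u) ∨ v) → (v ∨ w)) → (((w → w) ∨ v) → (w → w)) = 1 → 4 = 4
~w = ~3 = 1
v ∨ v = 1 ∨ 1 = 1
~w → (v ∨ v) = 1 → 1 = 4
w ∨ u = 3 ∨ 2 = 3
~u = ~2 = 2
(w ∨ u) → ~u = 3 → 2 = 3
u → v = 2 → 1 = 3
((w ∨ u) → ~u) → (u → v) = 3 → 3 = 4
(~w → (v ∨ v)) ↔ (((w ∨ u) → ~u) → (u → v)) = 4 ↔ 4 = 4
~((~w → (v ∨ v)) ↔ (((w ∨ u) → ~u) → (u → v))) = ~4 = 0
(~(((u → u) ∨ v) → (v ∨ w)) → (((w → w) ∨ v) → (w → w))) → ~((~w → (v ∨ v)) ↔ (((w ∨ u) → ~u) → (u → v))) = 4 → 0 = 0
((~((u ↔ w) ↔ (~w ↔ v)) ↔ ~(((v ↔ v) → v) ↔ (v ∨ ~v))) → ~((v → ~w) ∨ ((w → w) ∨ w))) → ((~(((u → u) ∨ v) → (v ∨ w)) → (((w → w) ∨ v) → (w → w))) → ~((~w → (v ∨ v)) ↔ (((w ∨ u) → ~u) → (u → v)))) = 1 → 0 = 3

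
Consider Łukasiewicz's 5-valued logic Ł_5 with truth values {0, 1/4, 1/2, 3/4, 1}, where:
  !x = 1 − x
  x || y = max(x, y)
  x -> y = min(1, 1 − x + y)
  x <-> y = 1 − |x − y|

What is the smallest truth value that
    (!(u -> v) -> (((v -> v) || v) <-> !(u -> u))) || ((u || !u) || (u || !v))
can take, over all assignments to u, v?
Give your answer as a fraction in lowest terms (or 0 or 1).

3/4

Take u = 1/2, v = 1/4:
u -> v = 1/2 -> 1/4 = 3/4
!(u -> v) = !3/4 = 1/4
v -> v = 1/4 -> 1/4 = 1
(v -> v) || v = 1 || 1/4 = 1
u -> u = 1/2 -> 1/2 = 1
!(u -> u) = !1 = 0
((v -> v) || v) <-> !(u -> u) = 1 <-> 0 = 0
!(u -> v) -> (((v -> v) || v) <-> !(u -> u)) = 1/4 -> 0 = 3/4
!u = !1/2 = 1/2
u || !u = 1/2 || 1/2 = 1/2
!v = !1/4 = 3/4
u || !v = 1/2 || 3/4 = 3/4
(u || !u) || (u || !v) = 1/2 || 3/4 = 3/4
(!(u -> v) -> (((v -> v) || v) <-> !(u -> u))) || ((u || !u) || (u || !v)) = 3/4 || 3/4 = 3/4
No assignment yields a value below 3/4, so this is the minimum.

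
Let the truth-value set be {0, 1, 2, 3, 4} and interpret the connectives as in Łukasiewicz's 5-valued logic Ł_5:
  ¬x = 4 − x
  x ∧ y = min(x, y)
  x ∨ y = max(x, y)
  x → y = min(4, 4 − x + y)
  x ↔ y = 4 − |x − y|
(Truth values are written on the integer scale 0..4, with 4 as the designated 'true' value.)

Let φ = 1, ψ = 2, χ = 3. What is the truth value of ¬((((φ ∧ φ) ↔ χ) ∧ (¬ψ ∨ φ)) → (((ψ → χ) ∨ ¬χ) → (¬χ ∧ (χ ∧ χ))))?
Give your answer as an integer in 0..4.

φ ∧ φ = 1 ∧ 1 = 1
(φ ∧ φ) ↔ χ = 1 ↔ 3 = 2
¬ψ = ¬2 = 2
¬ψ ∨ φ = 2 ∨ 1 = 2
((φ ∧ φ) ↔ χ) ∧ (¬ψ ∨ φ) = 2 ∧ 2 = 2
ψ → χ = 2 → 3 = 4
¬χ = ¬3 = 1
(ψ → χ) ∨ ¬χ = 4 ∨ 1 = 4
¬χ = ¬3 = 1
χ ∧ χ = 3 ∧ 3 = 3
¬χ ∧ (χ ∧ χ) = 1 ∧ 3 = 1
((ψ → χ) ∨ ¬χ) → (¬χ ∧ (χ ∧ χ)) = 4 → 1 = 1
(((φ ∧ φ) ↔ χ) ∧ (¬ψ ∨ φ)) → (((ψ → χ) ∨ ¬χ) → (¬χ ∧ (χ ∧ χ))) = 2 → 1 = 3
¬((((φ ∧ φ) ↔ χ) ∧ (¬ψ ∨ φ)) → (((ψ → χ) ∨ ¬χ) → (¬χ ∧ (χ ∧ χ)))) = ¬3 = 1

1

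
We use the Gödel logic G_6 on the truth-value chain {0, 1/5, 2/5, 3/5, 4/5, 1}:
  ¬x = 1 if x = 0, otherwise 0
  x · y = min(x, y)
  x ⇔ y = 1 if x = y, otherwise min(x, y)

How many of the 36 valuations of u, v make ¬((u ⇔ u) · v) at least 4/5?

6

value 1: 6 assignments (counts)
value 0: 30 assignments
So 6 of the 36 assignments meet the threshold.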